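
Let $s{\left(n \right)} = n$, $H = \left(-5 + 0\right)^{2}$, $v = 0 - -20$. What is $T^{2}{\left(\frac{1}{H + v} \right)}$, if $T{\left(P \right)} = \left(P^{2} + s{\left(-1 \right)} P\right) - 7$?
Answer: $\frac{202179961}{4100625} \approx 49.305$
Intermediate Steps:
$v = 20$ ($v = 0 + 20 = 20$)
$H = 25$ ($H = \left(-5\right)^{2} = 25$)
$T{\left(P \right)} = -7 + P^{2} - P$ ($T{\left(P \right)} = \left(P^{2} - P\right) - 7 = -7 + P^{2} - P$)
$T^{2}{\left(\frac{1}{H + v} \right)} = \left(-7 + \left(\frac{1}{25 + 20}\right)^{2} - \frac{1}{25 + 20}\right)^{2} = \left(-7 + \left(\frac{1}{45}\right)^{2} - \frac{1}{45}\right)^{2} = \left(-7 + \frac{1}{2025} - \frac{1}{45}\right)^{2} = \left(- \frac{14219}{2025}\right)^{2} = \frac{202179961}{4100625}$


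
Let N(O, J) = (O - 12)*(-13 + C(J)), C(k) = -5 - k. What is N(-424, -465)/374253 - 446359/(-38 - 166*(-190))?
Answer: -57730227537/3929906002 ≈ -14.690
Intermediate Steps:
N(O, J) = (-18 - J)*(-12 + O) (N(O, J) = (O - 12)*(-13 + (-5 - J)) = (-12 + O)*(-18 - J) = (-18 - J)*(-12 + O))
N(-424, -465)/374253 - 446359/(-38 - 166*(-190)) = (216 - 18*(-424) + 12*(-465) - 1*(-465)*(-424))/374253 - 446359/(-38 - 166*(-190)) = (216 + 7632 - 5580 - 197160)*(1/374253) - 446359/(-38 + 31540) = -194892*1/374253 - 446359/31502 = -64964/124751 - 446359*1/31502 = -64964/124751 - 446359/31502 = -57730227537/3929906002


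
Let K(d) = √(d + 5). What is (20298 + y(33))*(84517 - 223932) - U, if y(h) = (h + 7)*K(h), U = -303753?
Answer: -2829541917 - 5576600*√38 ≈ -2.8639e+9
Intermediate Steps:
K(d) = √(5 + d)
y(h) = √(5 + h)*(7 + h) (y(h) = (h + 7)*√(5 + h) = (7 + h)*√(5 + h) = √(5 + h)*(7 + h))
(20298 + y(33))*(84517 - 223932) - U = (20298 + √(5 + 33)*(7 + 33))*(84517 - 223932) - 1*(-303753) = (20298 + √38*40)*(-139415) + 303753 = (20298 + 40*√38)*(-139415) + 303753 = (-2829845670 - 5576600*√38) + 303753 = -2829541917 - 5576600*√38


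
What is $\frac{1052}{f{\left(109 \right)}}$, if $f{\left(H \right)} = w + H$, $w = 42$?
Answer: $\frac{1052}{151} \approx 6.9669$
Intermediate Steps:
$f{\left(H \right)} = 42 + H$
$\frac{1052}{f{\left(109 \right)}} = \frac{1052}{42 + 109} = \frac{1052}{151}$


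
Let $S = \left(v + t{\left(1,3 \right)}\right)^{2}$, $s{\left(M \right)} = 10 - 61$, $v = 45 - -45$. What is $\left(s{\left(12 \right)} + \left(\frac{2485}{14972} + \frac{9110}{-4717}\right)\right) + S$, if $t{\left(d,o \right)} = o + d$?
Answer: $\frac{620297714165}{70622924} \approx 8783.2$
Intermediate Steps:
$t{\left(d,o \right)} = d + o$
$v = 90$ ($v = 45 + 45 = 90$)
$s{\left(M \right)} = -51$ ($s{\left(M \right)} = 10 - 61 = -51$)
$S = 8836$ ($S = \left(90 + \left(1 + 3\right)\right)^{2} = \left(90 + 4\right)^{2} = 94^{2} = 8836$)
$\left(s{\left(12 \right)} + \left(\frac{2485}{14972} + \frac{9110}{-4717}\right)\right) + S = \left(-51 + \left(\frac{2485}{14972} + \frac{9110}{-4717}\right)\right) + 8836 = \left(-51 + \left(2485 \cdot \frac{1}{14972} + 9110 \left(- \frac{1}{4717}\right)\right)\right) + 8836 = \left(-51 + \left(\frac{2485}{14972} - \frac{9110}{4717}\right)\right) + 8836 = \left(-51 - \frac{124673175}{70622924}\right) + 8836 = - \frac{3726442299}{70622924} + 8836 = \frac{620297714165}{70622924}$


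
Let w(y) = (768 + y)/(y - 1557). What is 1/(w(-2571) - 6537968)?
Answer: -1376/8996243367 ≈ -1.5295e-7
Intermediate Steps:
w(y) = (768 + y)/(-1557 + y)
1/(w(-2571) - 6537968) = 1/((768 - 2571)/(-1557 - 2571) - 6537968) = 1/(-1803/(-4128) - 6537968) = 1/(-1/4128*(-1803) - 6537968) = 1/(601/1376 - 6537968) = 1/(-8996243367/1376) = -1376/8996243367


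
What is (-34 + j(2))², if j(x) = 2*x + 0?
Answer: 900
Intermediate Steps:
j(x) = 2*x
(-34 + j(2))² = (-34 + 2*2)² = (-34 + 4)² = (-30)² = 900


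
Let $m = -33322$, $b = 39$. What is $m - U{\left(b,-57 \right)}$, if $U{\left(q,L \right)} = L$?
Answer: $-33265$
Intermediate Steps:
$m - U{\left(b,-57 \right)} = -33322 - -57 = -33322 + 57 = -33265$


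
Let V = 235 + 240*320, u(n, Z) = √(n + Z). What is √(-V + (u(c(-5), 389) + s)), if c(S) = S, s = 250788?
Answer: √(173753 + 8*√6) ≈ 416.86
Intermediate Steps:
u(n, Z) = √(Z + n)
V = 77035 (V = 235 + 76800 = 77035)
√(-V + (u(c(-5), 389) + s)) = √(-1*77035 + (√(389 - 5) + 250788)) = √(-77035 + (√384 + 250788)) = √(-77035 + (8*√6 + 250788)) = √(-77035 + (250788 + 8*√6)) = √(173753 + 8*√6)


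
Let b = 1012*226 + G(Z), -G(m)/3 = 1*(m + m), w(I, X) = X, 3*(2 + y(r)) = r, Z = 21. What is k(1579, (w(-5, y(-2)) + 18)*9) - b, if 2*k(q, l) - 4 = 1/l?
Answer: -63089183/276 ≈ -2.2858e+5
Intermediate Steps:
y(r) = -2 + r/3
G(m) = -6*m (G(m) = -3*(m + m) = -3*2*m = -6*m)
k(q, l) = 2 + 1/(2*l)
b = 228586 (b = 1012*226 - 6*21 = 228712 - 126 = 228586)
k(1579, (w(-5, y(-2)) + 18)*9) - b = (2 + 1/(2*((((-2 + (⅓)*(-2)) + 18)*9)))) - 1*228586 = (2 + 1/(2*((((-2 - ⅔) + 18)*9)))) - 228586 = (2 + 1/(2*(((-8/3 + 18)*9)))) - 228586 = (2 + 1/(2*(((46/3)*9)))) - 228586 = (2 + (½)/138) - 228586 = (2 + (½)*(1/138)) - 228586 = (2 + 1/276) - 228586 = 553/276 - 228586 = -63089183/276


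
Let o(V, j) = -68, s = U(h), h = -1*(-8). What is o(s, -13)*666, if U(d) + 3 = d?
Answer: -45288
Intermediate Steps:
h = 8
U(d) = -3 + d
s = 5 (s = -3 + 8 = 5)
o(s, -13)*666 = -68*666 = -45288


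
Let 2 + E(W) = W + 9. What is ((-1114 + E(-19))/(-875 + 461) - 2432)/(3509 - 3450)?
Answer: -502861/12213 ≈ -41.174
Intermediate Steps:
E(W) = 7 + W (E(W) = -2 + (W + 9) = -2 + (9 + W) = 7 + W)
((-1114 + E(-19))/(-875 + 461) - 2432)/(3509 - 3450) = ((-1114 + (7 - 19))/(-875 + 461) - 2432)/(3509 - 3450) = ((-1114 - 12)/(-414) - 2432)/59 = (-1126*(-1/414) - 2432)*(1/59) = (563/207 - 2432)*(1/59) = -502861/207*1/59 = -502861/12213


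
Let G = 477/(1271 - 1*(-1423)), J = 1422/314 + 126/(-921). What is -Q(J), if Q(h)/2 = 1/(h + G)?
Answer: -86565404/197754975 ≈ -0.43774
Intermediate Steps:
J = 211683/48199 (J = 1422*(1/314) + 126*(-1/921) = 711/157 - 42/307 = 211683/48199 ≈ 4.3919)
G = 159/898 (G = 477/(1271 + 1423) = 477/2694 = 477*(1/2694) = 159/898 ≈ 0.17706)
Q(h) = 2/(159/898 + h) (Q(h) = 2/(h + 159/898) = 2/(159/898 + h))
-Q(J) = -1796/(159 + 898*(211683/48199)) = -1796/(159 + 190091334/48199) = -1796/197754975/48199 = -1796*48199/197754975 = -1*86565404/197754975 = -86565404/197754975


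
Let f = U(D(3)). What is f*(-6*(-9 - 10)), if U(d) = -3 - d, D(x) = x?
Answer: -684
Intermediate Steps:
f = -6 (f = -3 - 1*3 = -3 - 3 = -6)
f*(-6*(-9 - 10)) = -(-36)*(-9 - 10) = -(-36)*(-19) = -6*114 = -684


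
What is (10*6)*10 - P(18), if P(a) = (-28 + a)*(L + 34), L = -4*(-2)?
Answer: 1020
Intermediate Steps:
L = 8
P(a) = -1176 + 42*a (P(a) = (-28 + a)*(8 + 34) = (-28 + a)*42 = -1176 + 42*a)
(10*6)*10 - P(18) = (10*6)*10 - (-1176 + 42*18) = 60*10 - (-1176 + 756) = 600 - 1*(-420) = 600 + 420 = 1020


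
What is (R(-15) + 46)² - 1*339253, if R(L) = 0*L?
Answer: -337137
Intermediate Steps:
R(L) = 0
(R(-15) + 46)² - 1*339253 = (0 + 46)² - 1*339253 = 46² - 339253 = 2116 - 339253 = -337137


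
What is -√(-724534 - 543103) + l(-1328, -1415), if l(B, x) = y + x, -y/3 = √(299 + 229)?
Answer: -1415 - 12*√33 - I*√1267637 ≈ -1483.9 - 1125.9*I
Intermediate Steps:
y = -12*√33 (y = -3*√(299 + 229) = -12*√33 ≈ -68.935)
l(B, x) = x - 12*√33 (l(B, x) = -12*√33 + x = x - 12*√33)
-√(-724534 - 543103) + l(-1328, -1415) = -√(-724534 - 543103) + (-1415 - 12*√33) = -√(-1267637) + (-1415 - 12*√33) = -I*√1267637 + (-1415 - 12*√33) = -1415 - 12*√33 - I*√1267637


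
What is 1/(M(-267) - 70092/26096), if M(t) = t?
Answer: -6524/1759431 ≈ -0.0037080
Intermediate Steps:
1/(M(-267) - 70092/26096) = 1/(-267 - 70092/26096) = 1/(-267 - 70092*1/26096) = 1/(-267 - 17523/6524) = 1/(-1759431/6524) = -6524/1759431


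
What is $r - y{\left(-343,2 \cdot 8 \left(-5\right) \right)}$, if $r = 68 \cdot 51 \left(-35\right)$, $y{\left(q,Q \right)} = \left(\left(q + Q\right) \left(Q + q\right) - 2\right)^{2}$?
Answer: $-32014992709$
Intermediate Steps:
$y{\left(q,Q \right)} = \left(-2 + \left(Q + q\right)^{2}\right)^{2}$ ($y{\left(q,Q \right)} = \left(\left(Q + q\right) \left(Q + q\right) - 2\right)^{2} = \left(\left(Q + q\right)^{2} - 2\right)^{2} = \left(-2 + \left(Q + q\right)^{2}\right)^{2}$)
$r = -121380$ ($r = 3468 \left(-35\right) = -121380$)
$r - y{\left(-343,2 \cdot 8 \left(-5\right) \right)} = -121380 - \left(-2 + \left(2 \cdot 8 \left(-5\right) - 343\right)^{2}\right)^{2} = -121380 - \left(-2 + \left(16 \left(-5\right) - 343\right)^{2}\right)^{2} = -121380 - \left(-2 + \left(-80 - 343\right)^{2}\right)^{2} = -121380 - \left(-2 + \left(-423\right)^{2}\right)^{2} = -121380 - \left(-2 + 178929\right)^{2} = -121380 - 178927^{2} = -121380 - 32014871329 = -32014992709$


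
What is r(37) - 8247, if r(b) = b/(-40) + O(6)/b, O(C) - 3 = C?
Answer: -12206569/1480 ≈ -8247.7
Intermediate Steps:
O(C) = 3 + C
r(b) = 9/b - b/40 (r(b) = b/(-40) + (3 + 6)/b = b*(-1/40) + 9/b = -b/40 + 9/b = 9/b - b/40)
r(37) - 8247 = (9/37 - 1/40*37) - 8247 = (9*(1/37) - 37/40) - 8247 = (9/37 - 37/40) - 8247 = -1009/1480 - 8247 = -12206569/1480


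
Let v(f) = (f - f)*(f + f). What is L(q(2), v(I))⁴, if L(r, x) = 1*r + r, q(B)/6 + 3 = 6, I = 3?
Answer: 1679616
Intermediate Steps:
q(B) = 18 (q(B) = -18 + 6*6 = -18 + 36 = 18)
v(f) = 0 (v(f) = 0*(2*f) = 0)
L(r, x) = 2*r (L(r, x) = r + r = 2*r)
L(q(2), v(I))⁴ = (2*18)⁴ = 36⁴ = 1679616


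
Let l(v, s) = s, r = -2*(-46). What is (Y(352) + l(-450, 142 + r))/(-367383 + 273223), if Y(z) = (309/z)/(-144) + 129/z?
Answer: -3959753/1590927360 ≈ -0.0024890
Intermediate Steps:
r = 92
Y(z) = 6089/(48*z) (Y(z) = (309/z)*(-1/144) + 129/z = -103/(48*z) + 129/z = 6089/(48*z))
(Y(352) + l(-450, 142 + r))/(-367383 + 273223) = ((6089/48)/352 + (142 + 92))/(-367383 + 273223) = ((6089/48)*(1/352) + 234)/(-94160) = (6089/16896 + 234)*(-1/94160) = (3959753/16896)*(-1/94160) = -3959753/1590927360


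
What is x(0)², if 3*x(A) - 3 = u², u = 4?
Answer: 361/9 ≈ 40.111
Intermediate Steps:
x(A) = 19/3 (x(A) = 1 + (⅓)*4² = 1 + (⅓)*16 = 1 + 16/3 = 19/3)
x(0)² = (19/3)² = 361/9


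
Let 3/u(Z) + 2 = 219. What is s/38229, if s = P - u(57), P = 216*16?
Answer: 249983/2765231 ≈ 0.090402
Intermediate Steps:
P = 3456
u(Z) = 3/217 (u(Z) = 3/(-2 + 219) = 3/217)
s = 749949/217 (s = 3456 - 1*3/217 = 3456 - 3/217 = 749949/217 ≈ 3456.0)
s/38229 = (749949/217)/38229 = (749949/217)*(1/38229) = 249983/2765231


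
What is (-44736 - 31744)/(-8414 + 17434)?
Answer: -3824/451 ≈ -8.4789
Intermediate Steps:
(-44736 - 31744)/(-8414 + 17434) = -76480/9020 = -76480*1/9020 = -3824/451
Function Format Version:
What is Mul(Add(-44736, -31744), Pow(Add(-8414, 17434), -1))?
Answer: Rational(-3824, 451) ≈ -8.4789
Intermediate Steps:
Mul(Add(-44736, -31744), Pow(Add(-8414, 17434), -1)) = Mul(-76480, Pow(9020, -1)) = Mul(-76480, Rational(1, 9020)) = Rational(-3824, 451)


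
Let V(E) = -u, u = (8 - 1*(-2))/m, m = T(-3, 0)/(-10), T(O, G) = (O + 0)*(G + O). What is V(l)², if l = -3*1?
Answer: 10000/81 ≈ 123.46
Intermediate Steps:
T(O, G) = O*(G + O)
m = -9/10 (m = -3*(0 - 3)/(-10) = -3*(-3)*(-⅒) = 9*(-⅒) = -9/10 ≈ -0.90000)
u = -100/9 (u = (8 - 1*(-2))/(-9/10) = (8 + 2)*(-10/9) = 10*(-10/9) = -100/9 ≈ -11.111)
l = -3
V(E) = 100/9 (V(E) = -1*(-100/9) = 100/9)
V(l)² = (100/9)² = 10000/81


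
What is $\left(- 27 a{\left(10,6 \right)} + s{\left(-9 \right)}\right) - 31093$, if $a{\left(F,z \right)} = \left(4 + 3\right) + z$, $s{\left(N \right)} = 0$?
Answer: $-31444$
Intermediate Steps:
$a{\left(F,z \right)} = 7 + z$
$\left(- 27 a{\left(10,6 \right)} + s{\left(-9 \right)}\right) - 31093 = \left(- 27 \left(7 + 6\right) + 0\right) - 31093 = \left(\left(-27\right) 13 + 0\right) - 31093 = \left(-351 + 0\right) - 31093 = -351 - 31093 = -31444$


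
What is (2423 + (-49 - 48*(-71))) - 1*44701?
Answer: -38919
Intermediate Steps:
(2423 + (-49 - 48*(-71))) - 1*44701 = (2423 + (-49 + 3408)) - 44701 = (2423 + 3359) - 44701 = 5782 - 44701 = -38919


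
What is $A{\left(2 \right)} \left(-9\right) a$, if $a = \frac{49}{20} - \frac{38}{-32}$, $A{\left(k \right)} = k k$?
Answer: $- \frac{2619}{20} \approx -130.95$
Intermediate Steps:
$A{\left(k \right)} = k^{2}$
$a = \frac{291}{80}$ ($a = 49 \cdot \frac{1}{20} - - \frac{19}{16} = \frac{49}{20} + \frac{19}{16} = \frac{291}{80} \approx 3.6375$)
$A{\left(2 \right)} \left(-9\right) a = 2^{2} \left(-9\right) \frac{291}{80} = 4 \left(-9\right) \frac{291}{80} = \left(-36\right) \frac{291}{80} = - \frac{2619}{20}$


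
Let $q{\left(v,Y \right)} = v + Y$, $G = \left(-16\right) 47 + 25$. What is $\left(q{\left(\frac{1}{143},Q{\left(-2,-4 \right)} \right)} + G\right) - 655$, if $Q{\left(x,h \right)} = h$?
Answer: $- \frac{198197}{143} \approx -1386.0$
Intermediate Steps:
$G = -727$ ($G = -752 + 25 = -727$)
$q{\left(v,Y \right)} = Y + v$
$\left(q{\left(\frac{1}{143},Q{\left(-2,-4 \right)} \right)} + G\right) - 655 = \left(\left(-4 + \frac{1}{143}\right) - 727\right) - 655 = \left(- \frac{571}{143} - 727\right) - 655 = - \frac{104532}{143} - 655 = - \frac{198197}{143}$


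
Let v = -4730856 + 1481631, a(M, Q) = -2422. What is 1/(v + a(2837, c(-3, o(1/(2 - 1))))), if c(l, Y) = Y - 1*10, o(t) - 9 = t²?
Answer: -1/3251647 ≈ -3.0754e-7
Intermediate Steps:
o(t) = 9 + t²
c(l, Y) = -10 + Y (c(l, Y) = Y - 10 = -10 + Y)
v = -3249225
1/(v + a(2837, c(-3, o(1/(2 - 1))))) = 1/(-3249225 - 2422) = 1/(-3251647) = -1/3251647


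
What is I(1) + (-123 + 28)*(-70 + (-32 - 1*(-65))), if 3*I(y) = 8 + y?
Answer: 3518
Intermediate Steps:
I(y) = 8/3 + y/3 (I(y) = (8 + y)/3 = 8/3 + y/3)
I(1) + (-123 + 28)*(-70 + (-32 - 1*(-65))) = (8/3 + (1/3)*1) + (-123 + 28)*(-70 + (-32 - 1*(-65))) = (8/3 + 1/3) - 95*(-70 + (-32 + 65)) = 3 - 95*(-70 + 33) = 3 - 95*(-37) = 3 + 3515 = 3518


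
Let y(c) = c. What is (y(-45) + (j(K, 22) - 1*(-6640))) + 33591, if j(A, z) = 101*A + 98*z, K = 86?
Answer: 51028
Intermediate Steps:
j(A, z) = 98*z + 101*A
(y(-45) + (j(K, 22) - 1*(-6640))) + 33591 = (-45 + ((98*22 + 101*86) - 1*(-6640))) + 33591 = (-45 + ((2156 + 8686) + 6640)) + 33591 = (-45 + (10842 + 6640)) + 33591 = (-45 + 17482) + 33591 = 17437 + 33591 = 51028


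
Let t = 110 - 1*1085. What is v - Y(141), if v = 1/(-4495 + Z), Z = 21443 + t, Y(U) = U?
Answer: -2252192/15973 ≈ -141.00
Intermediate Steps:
t = -975 (t = 110 - 1085 = -975)
Z = 20468 (Z = 21443 - 975 = 20468)
v = 1/15973 (v = 1/(-4495 + 20468) = 1/15973 ≈ 6.2606e-5)
v - Y(141) = 1/15973 - 1*141 = 1/15973 - 141 = -2252192/15973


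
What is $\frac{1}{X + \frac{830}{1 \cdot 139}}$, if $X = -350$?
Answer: $- \frac{139}{47820} \approx -0.0029067$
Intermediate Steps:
$\frac{1}{X + \frac{830}{1 \cdot 139}} = \frac{1}{-350 + \frac{830}{1 \cdot 139}} = \frac{1}{-350 + \frac{830}{139}} = \frac{1}{- \frac{47820}{139}} = - \frac{139}{47820}$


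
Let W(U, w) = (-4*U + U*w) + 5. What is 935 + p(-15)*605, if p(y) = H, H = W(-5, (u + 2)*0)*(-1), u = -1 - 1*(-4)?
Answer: -14190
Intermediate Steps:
u = 3 (u = -1 + 4 = 3)
W(U, w) = 5 - 4*U + U*w
H = -25 (H = (5 - 4*(-5) - 5*(3 + 2)*0)*(-1) = (5 + 20 - 25*0)*(-1) = (5 + 20 - 5*0)*(-1) = (5 + 20 + 0)*(-1) = 25*(-1) = -25)
p(y) = -25
935 + p(-15)*605 = 935 - 25*605 = 935 - 15125 = -14190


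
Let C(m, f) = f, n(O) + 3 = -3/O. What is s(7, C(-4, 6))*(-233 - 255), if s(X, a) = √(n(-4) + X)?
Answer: -244*√19 ≈ -1063.6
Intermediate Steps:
n(O) = -3 - 3/O
s(X, a) = √(-9/4 + X) (s(X, a) = √((-3 - 3/(-4)) + X) = √((-3 - 3*(-¼)) + X) = √((-3 + ¾) + X) = √(-9/4 + X))
s(7, C(-4, 6))*(-233 - 255) = (√(-9 + 4*7)/2)*(-233 - 255) = (√(-9 + 28)/2)*(-488) = (√19/2)*(-488) = -244*√19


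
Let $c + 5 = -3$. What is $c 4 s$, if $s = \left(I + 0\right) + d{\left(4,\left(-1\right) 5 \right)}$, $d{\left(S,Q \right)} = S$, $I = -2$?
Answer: $-64$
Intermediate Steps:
$c = -8$ ($c = -5 - 3 = -8$)
$s = 2$ ($s = \left(-2 + 0\right) + 4 = -2 + 4 = 2$)
$c 4 s = \left(-8\right) 4 \cdot 2 = \left(-32\right) 2 = -64$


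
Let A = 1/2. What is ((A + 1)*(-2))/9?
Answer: -1/3 ≈ -0.33333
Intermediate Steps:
A = 1/2 ≈ 0.50000
((A + 1)*(-2))/9 = ((1/2 + 1)*(-2))/9 = ((3/2)*(-2))/9 = (1/9)*(-3) = -1/3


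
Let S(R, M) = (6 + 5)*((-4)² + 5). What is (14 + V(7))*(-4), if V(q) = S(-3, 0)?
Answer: -980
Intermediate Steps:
S(R, M) = 231 (S(R, M) = 11*(16 + 5) = 11*21 = 231)
V(q) = 231
(14 + V(7))*(-4) = (14 + 231)*(-4) = 245*(-4) = -980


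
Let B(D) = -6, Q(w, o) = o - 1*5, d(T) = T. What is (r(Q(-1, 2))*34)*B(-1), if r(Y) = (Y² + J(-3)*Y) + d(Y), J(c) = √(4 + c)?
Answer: -612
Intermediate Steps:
Q(w, o) = -5 + o (Q(w, o) = o - 5 = -5 + o)
r(Y) = Y² + 2*Y (r(Y) = (Y² + √(4 - 3)*Y) + Y = (Y² + √1*Y) + Y = (Y² + 1*Y) + Y = (Y² + Y) + Y = (Y + Y²) + Y = Y² + 2*Y)
(r(Q(-1, 2))*34)*B(-1) = (((-5 + 2)*(2 + (-5 + 2)))*34)*(-6) = (-3*(2 - 3)*34)*(-6) = (-3*(-1)*34)*(-6) = (3*34)*(-6) = 102*(-6) = -612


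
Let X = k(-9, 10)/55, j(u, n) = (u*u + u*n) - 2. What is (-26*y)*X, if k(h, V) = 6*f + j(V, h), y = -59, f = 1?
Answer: 21476/55 ≈ 390.47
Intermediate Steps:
j(u, n) = -2 + u² + n*u (j(u, n) = (u² + n*u) - 2 = -2 + u² + n*u)
k(h, V) = 4 + V² + V*h (k(h, V) = 6*1 + (-2 + V² + h*V) = 6 + (-2 + V² + V*h) = 4 + V² + V*h)
X = 14/55 (X = (4 + 10² + 10*(-9))/55 = (4 + 100 - 90)*(1/55) = 14*(1/55) = 14/55 ≈ 0.25455)
(-26*y)*X = -26*(-59)*(14/55) = 1534*(14/55) = 21476/55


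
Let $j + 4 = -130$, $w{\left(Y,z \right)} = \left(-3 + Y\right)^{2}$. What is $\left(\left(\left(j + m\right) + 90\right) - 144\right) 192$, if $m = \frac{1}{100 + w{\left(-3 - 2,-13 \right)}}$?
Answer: $- \frac{1479888}{41} \approx -36095.0$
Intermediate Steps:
$j = -134$ ($j = -4 - 130 = -134$)
$m = \frac{1}{164}$ ($m = \frac{1}{100 + \left(-3 - 5\right)^{2}} = \frac{1}{100 + \left(-8\right)^{2}} = \frac{1}{100 + 64} = \frac{1}{164} \approx 0.0060976$)
$\left(\left(\left(j + m\right) + 90\right) - 144\right) 192 = \left(\left(\left(-134 + \frac{1}{164}\right) + 90\right) - 144\right) 192 = \left(\left(- \frac{21975}{164} + 90\right) - 144\right) 192 = \left(- \frac{7215}{164} - 144\right) 192 = \left(- \frac{30831}{164}\right) 192 = - \frac{1479888}{41}$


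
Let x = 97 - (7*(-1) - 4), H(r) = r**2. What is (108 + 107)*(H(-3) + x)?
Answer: 25155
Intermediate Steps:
x = 108 (x = 97 - (-7 - 4) = 97 - 1*(-11) = 97 + 11 = 108)
(108 + 107)*(H(-3) + x) = (108 + 107)*((-3)**2 + 108) = 215*(9 + 108) = 215*117 = 25155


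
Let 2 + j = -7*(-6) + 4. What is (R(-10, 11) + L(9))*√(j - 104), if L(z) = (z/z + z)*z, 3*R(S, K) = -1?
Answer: 538*I*√15/3 ≈ 694.55*I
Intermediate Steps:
R(S, K) = -⅓ (R(S, K) = (⅓)*(-1) = -⅓)
j = 44 (j = -2 + (-7*(-6) + 4) = -2 + (42 + 4) = -2 + 46 = 44)
L(z) = z*(1 + z) (L(z) = (1 + z)*z = z*(1 + z))
(R(-10, 11) + L(9))*√(j - 104) = (-⅓ + 9*(1 + 9))*√(44 - 104) = (-⅓ + 9*10)*√(-60) = (-⅓ + 90)*(2*I*√15) = 269*(2*I*√15)/3 = 538*I*√15/3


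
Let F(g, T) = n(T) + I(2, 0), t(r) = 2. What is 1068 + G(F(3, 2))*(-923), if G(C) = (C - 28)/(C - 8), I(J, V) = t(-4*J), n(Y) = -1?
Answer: -17445/7 ≈ -2492.1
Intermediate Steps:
I(J, V) = 2
F(g, T) = 1 (F(g, T) = -1 + 2 = 1)
G(C) = (-28 + C)/(-8 + C)
1068 + G(F(3, 2))*(-923) = 1068 + ((-28 + 1)/(-8 + 1))*(-923) = 1068 + (-27/(-7))*(-923) = 1068 - ⅐*(-27)*(-923) = 1068 + (27/7)*(-923) = 1068 - 24921/7 = -17445/7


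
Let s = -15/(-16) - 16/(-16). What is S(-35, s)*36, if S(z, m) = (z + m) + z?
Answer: -9801/4 ≈ -2450.3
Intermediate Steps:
s = 31/16 (s = -15*(-1/16) - 16*(-1/16) = 15/16 + 1 = 31/16 ≈ 1.9375)
S(z, m) = m + 2*z (S(z, m) = (m + z) + z = m + 2*z)
S(-35, s)*36 = (31/16 + 2*(-35))*36 = (31/16 - 70)*36 = -1089/16*36 = -9801/4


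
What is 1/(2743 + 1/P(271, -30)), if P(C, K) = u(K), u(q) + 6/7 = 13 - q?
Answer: 295/809192 ≈ 0.00036456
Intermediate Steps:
u(q) = 85/7 - q (u(q) = -6/7 + (13 - q) = 85/7 - q)
P(C, K) = 85/7 - K
1/(2743 + 1/P(271, -30)) = 1/(2743 + 1/(85/7 - 1*(-30))) = 1/(2743 + 1/(85/7 + 30)) = 1/(2743 + 1/(295/7)) = 1/(2743 + 7/295) = 1/(809192/295) = 295/809192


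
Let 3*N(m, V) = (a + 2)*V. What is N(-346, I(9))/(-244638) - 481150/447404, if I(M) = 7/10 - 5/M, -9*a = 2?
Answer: -35753687143879/33246050999670 ≈ -1.0754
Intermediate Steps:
a = -2/9 (a = -⅑*2 = -2/9 ≈ -0.22222)
I(M) = 7/10 - 5/M (I(M) = 7*(⅒) - 5/M = 7/10 - 5/M)
N(m, V) = 16*V/27 (N(m, V) = ((-2/9 + 2)*V)/3 = (16*V/9)/3 = 16*V/27)
N(-346, I(9))/(-244638) - 481150/447404 = (16*(7/10 - 5/9)/27)/(-244638) - 481150/447404 = (16*(7/10 - 5*⅑)/27)*(-1/244638) - 481150*1/447404 = (16*(7/10 - 5/9)/27)*(-1/244638) - 240575/223702 = ((16/27)*(13/90))*(-1/244638) - 240575/223702 = (104/1215)*(-1/244638) - 240575/223702 = -52/148617585 - 240575/223702 = -35753687143879/33246050999670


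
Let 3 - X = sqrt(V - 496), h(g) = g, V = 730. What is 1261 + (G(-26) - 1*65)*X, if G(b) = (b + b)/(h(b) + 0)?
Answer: 1072 + 189*sqrt(26) ≈ 2035.7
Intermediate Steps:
X = 3 - 3*sqrt(26) (X = 3 - sqrt(730 - 496) = 3 - sqrt(234) = 3 - 3*sqrt(26) ≈ -12.297)
G(b) = 2 (G(b) = (b + b)/(b + 0) = (2*b)/b = 2)
1261 + (G(-26) - 1*65)*X = 1261 + (2 - 1*65)*(3 - 3*sqrt(26)) = 1261 + (2 - 65)*(3 - 3*sqrt(26)) = 1261 - 63*(3 - 3*sqrt(26)) = 1261 + (-189 + 189*sqrt(26)) = 1072 + 189*sqrt(26)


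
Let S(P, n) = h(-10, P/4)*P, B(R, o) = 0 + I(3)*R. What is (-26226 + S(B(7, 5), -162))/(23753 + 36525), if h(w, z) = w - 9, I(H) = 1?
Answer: -26359/60278 ≈ -0.43729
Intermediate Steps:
h(w, z) = -9 + w
B(R, o) = R (B(R, o) = 0 + 1*R = 0 + R = R)
S(P, n) = -19*P (S(P, n) = (-9 - 10)*P = -19*P)
(-26226 + S(B(7, 5), -162))/(23753 + 36525) = (-26226 - 19*7)/(23753 + 36525) = (-26226 - 133)/60278 = -26359*1/60278 = -26359/60278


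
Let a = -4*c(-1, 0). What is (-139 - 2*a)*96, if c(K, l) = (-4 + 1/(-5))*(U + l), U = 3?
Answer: -115104/5 ≈ -23021.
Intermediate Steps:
c(K, l) = -63/5 - 21*l/5 (c(K, l) = (-4 + 1/(-5))*(3 + l) = (-4 - ⅕)*(3 + l) = -21*(3 + l)/5 = -63/5 - 21*l/5)
a = 252/5 (a = -4*(-63/5 - 21/5*0) = -4*(-63/5 + 0) = -4*(-63/5) = 252/5 ≈ 50.400)
(-139 - 2*a)*96 = (-139 - 2*252/5)*96 = (-139 - 504/5)*96 = -1199/5*96 = -115104/5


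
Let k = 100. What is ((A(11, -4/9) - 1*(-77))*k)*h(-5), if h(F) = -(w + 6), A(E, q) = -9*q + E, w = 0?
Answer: -55200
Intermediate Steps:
A(E, q) = E - 9*q
h(F) = -6 (h(F) = -(0 + 6) = -1*6 = -6)
((A(11, -4/9) - 1*(-77))*k)*h(-5) = (((11 - (-36)/9) - 1*(-77))*100)*(-6) = (((11 - (-36)/9) + 77)*100)*(-6) = (((11 - 9*(-4/9)) + 77)*100)*(-6) = (((11 + 4) + 77)*100)*(-6) = ((15 + 77)*100)*(-6) = (92*100)*(-6) = 9200*(-6) = -55200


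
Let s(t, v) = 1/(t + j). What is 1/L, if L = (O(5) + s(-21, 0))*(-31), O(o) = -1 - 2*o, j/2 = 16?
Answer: 11/3720 ≈ 0.0029570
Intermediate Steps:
j = 32 (j = 2*16 = 32)
s(t, v) = 1/(32 + t) (s(t, v) = 1/(t + 32) = 1/(32 + t))
L = 3720/11 (L = ((-1 - 2*5) + 1/(32 - 21))*(-31) = ((-1 - 10) + 1/11)*(-31) = (-11 + 1/11)*(-31) = -120/11*(-31) = 3720/11 ≈ 338.18)
1/L = 1/(3720/11) = 11/3720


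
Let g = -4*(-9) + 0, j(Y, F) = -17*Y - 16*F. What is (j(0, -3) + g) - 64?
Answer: 20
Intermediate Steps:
g = 36 (g = 36 + 0 = 36)
(j(0, -3) + g) - 64 = ((-17*0 - 16*(-3)) + 36) - 64 = ((0 + 48) + 36) - 64 = (48 + 36) - 64 = 84 - 64 = 20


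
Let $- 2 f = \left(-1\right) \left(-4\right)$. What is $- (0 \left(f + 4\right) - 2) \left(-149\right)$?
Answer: $-298$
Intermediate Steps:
$f = -2$ ($f = - \frac{\left(-1\right) \left(-4\right)}{2} = \left(- \frac{1}{2}\right) 4 = -2$)
$- (0 \left(f + 4\right) - 2) \left(-149\right) = - (0 \left(-2 + 4\right) - 2) \left(-149\right) = - (0 \cdot 2 - 2) \left(-149\right) = - (0 - 2) \left(-149\right) = \left(-1\right) \left(-2\right) \left(-149\right) = 2 \left(-149\right) = -298$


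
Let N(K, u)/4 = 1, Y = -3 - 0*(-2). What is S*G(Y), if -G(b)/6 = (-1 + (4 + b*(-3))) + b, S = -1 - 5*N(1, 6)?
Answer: 1134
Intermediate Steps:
Y = -3 (Y = -3 - 1*0 = -3 + 0 = -3)
N(K, u) = 4 (N(K, u) = 4*1 = 4)
S = -21 (S = -1 - 5*4 = -1 - 20 = -21)
G(b) = -18 + 12*b (G(b) = -6*((-1 + (4 + b*(-3))) + b) = -6*((-1 + (4 - 3*b)) + b) = -6*((3 - 3*b) + b) = -6*(3 - 2*b) = -18 + 12*b)
S*G(Y) = -21*(-18 + 12*(-3)) = -21*(-18 - 36) = -21*(-54) = 1134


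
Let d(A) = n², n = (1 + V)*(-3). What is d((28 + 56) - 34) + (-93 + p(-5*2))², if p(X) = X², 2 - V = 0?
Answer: 130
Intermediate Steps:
V = 2 (V = 2 - 1*0 = 2 + 0 = 2)
n = -9 (n = (1 + 2)*(-3) = 3*(-3) = -9)
d(A) = 81 (d(A) = (-9)² = 81)
d((28 + 56) - 34) + (-93 + p(-5*2))² = 81 + (-93 + (-5*2)²)² = 81 + (-93 + (-10)²)² = 81 + (-93 + 100)² = 81 + 7² = 81 + 49 = 130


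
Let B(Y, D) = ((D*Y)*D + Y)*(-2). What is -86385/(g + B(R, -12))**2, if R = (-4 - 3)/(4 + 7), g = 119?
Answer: -3484195/3716307 ≈ -0.93754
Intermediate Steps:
R = -7/11 ≈ -0.63636
B(Y, D) = -2*Y - 2*Y*D**2 (B(Y, D) = (Y*D**2 + Y)*(-2) = (Y + Y*D**2)*(-2) = -2*Y - 2*Y*D**2)
-86385/(g + B(R, -12))**2 = -86385/(119 - 2*(-7/11)*(1 + (-12)**2))**2 = -86385/(119 - 2*(-7/11)*(1 + 144))**2 = -86385/(119 - 2*(-7/11)*145)**2 = -86385/(119 + 2030/11)**2 = -86385/((3339/11)**2) = -86385/11148921/121 = -86385*121/11148921 = -3484195/3716307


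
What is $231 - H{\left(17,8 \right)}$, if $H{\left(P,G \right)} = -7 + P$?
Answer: $221$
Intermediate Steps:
$231 - H{\left(17,8 \right)} = 231 - \left(-7 + 17\right) = 231 - 10 = 221$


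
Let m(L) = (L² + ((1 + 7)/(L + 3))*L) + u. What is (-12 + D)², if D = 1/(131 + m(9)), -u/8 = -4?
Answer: 8994001/62500 ≈ 143.90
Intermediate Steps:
u = 32 (u = -8*(-4) = 32)
m(L) = 32 + L² + 8*L/(3 + L) (m(L) = (L² + ((1 + 7)/(L + 3))*L) + 32 = (L² + (8/(3 + L))*L) + 32 = (L² + 8*L/(3 + L)) + 32 = 32 + L² + 8*L/(3 + L))
D = 1/250 (D = 1/(131 + (96 + 9³ + 3*9² + 40*9)/(3 + 9)) = 1/(131 + (96 + 729 + 3*81 + 360)/12) = 1/(131 + (96 + 729 + 243 + 360)/12) = 1/(131 + (1/12)*1428) = 1/(131 + 119) = 1/250 ≈ 0.0040000)
(-12 + D)² = (-12 + 1/250)² = (-2999/250)² = 8994001/62500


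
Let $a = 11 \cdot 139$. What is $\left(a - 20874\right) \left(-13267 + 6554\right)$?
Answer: $129862985$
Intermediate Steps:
$a = 1529$
$\left(a - 20874\right) \left(-13267 + 6554\right) = \left(1529 - 20874\right) \left(-13267 + 6554\right) = \left(-19345\right) \left(-6713\right) = 129862985$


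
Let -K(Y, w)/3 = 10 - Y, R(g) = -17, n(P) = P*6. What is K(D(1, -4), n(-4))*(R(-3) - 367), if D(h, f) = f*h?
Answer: 16128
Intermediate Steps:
n(P) = 6*P
K(Y, w) = -30 + 3*Y (K(Y, w) = -3*(10 - Y) = -30 + 3*Y)
K(D(1, -4), n(-4))*(R(-3) - 367) = (-30 + 3*(-4*1))*(-17 - 367) = (-30 + 3*(-4))*(-384) = (-30 - 12)*(-384) = -42*(-384) = 16128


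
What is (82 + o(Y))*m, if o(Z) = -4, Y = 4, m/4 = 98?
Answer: 30576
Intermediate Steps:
m = 392 (m = 4*98 = 392)
(82 + o(Y))*m = (82 - 4)*392 = 78*392 = 30576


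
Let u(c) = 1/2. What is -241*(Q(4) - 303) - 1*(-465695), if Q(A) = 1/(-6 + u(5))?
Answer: 5926380/11 ≈ 5.3876e+5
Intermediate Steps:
u(c) = ½
Q(A) = -2/11 (Q(A) = 1/(-6 + ½) = 1/(-11/2) = -2/11)
-241*(Q(4) - 303) - 1*(-465695) = -241*(-2/11 - 303) - 1*(-465695) = -241*(-3335/11) + 465695 = 803735/11 + 465695 = 5926380/11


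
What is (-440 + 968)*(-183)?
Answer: -96624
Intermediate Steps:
(-440 + 968)*(-183) = 528*(-183) = -96624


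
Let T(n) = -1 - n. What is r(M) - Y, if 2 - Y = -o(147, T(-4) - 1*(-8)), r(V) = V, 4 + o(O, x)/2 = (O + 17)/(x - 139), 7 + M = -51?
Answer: -791/16 ≈ -49.438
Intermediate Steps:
M = -58 (M = -7 - 51 = -58)
o(O, x) = -8 + 2*(17 + O)/(-139 + x) (o(O, x) = -8 + 2*((O + 17)/(x - 139)) = -8 + 2*((17 + O)/(-139 + x)) = -8 + 2*(17 + O)/(-139 + x))
Y = -137/16 (Y = 2 - (-1)*2*(573 + 147 - 4*((-1 - 1*(-4)) - 1*(-8)))/(-139 + ((-1 - 1*(-4)) - 1*(-8))) = 2 - (-1)*2*(573 + 147 - 4*((-1 + 4) + 8))/(-139 + ((-1 + 4) + 8)) = 2 - (-1)*2*(573 + 147 - 4*(3 + 8))/(-139 + (3 + 8)) = 2 - (-1)*2*(573 + 147 - 4*11)/(-139 + 11) = 2 - (-1)*2*(573 + 147 - 44)/(-128) = 2 - (-1)*2*(-1/128)*676 = 2 - (-1)*(-169)/16 = 2 - 1*169/16 = 2 - 169/16 = -137/16 ≈ -8.5625)
r(M) - Y = -58 - 1*(-137/16) = -58 + 137/16 = -791/16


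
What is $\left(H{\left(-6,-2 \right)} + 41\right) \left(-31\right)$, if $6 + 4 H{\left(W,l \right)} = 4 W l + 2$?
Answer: $-1612$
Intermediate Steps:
$H{\left(W,l \right)} = -1 + W l$ ($H{\left(W,l \right)} = - \frac{3}{2} + \frac{4 W l + 2}{4} = - \frac{3}{2} + \frac{2 + 4 W l}{4} = - \frac{3}{2} + \left(\frac{1}{2} + W l\right) = -1 + W l$)
$\left(H{\left(-6,-2 \right)} + 41\right) \left(-31\right) = \left(\left(-1 - -12\right) + 41\right) \left(-31\right) = \left(\left(-1 + 12\right) + 41\right) \left(-31\right) = \left(11 + 41\right) \left(-31\right) = 52 \left(-31\right) = -1612$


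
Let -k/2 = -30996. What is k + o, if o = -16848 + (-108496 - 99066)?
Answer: -162418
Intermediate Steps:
k = 61992 (k = -2*(-30996) = 61992)
o = -224410 (o = -16848 - 207562 = -224410)
k + o = 61992 - 224410 = -162418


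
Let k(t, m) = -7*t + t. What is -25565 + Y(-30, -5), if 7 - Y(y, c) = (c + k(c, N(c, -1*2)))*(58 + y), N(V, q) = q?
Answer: -26258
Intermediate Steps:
k(t, m) = -6*t
Y(y, c) = 7 + 5*c*(58 + y) (Y(y, c) = 7 - (c - 6*c)*(58 + y) = 7 - (-5*c)*(58 + y) = 7 - (-5)*c*(58 + y) = 7 + 5*c*(58 + y))
-25565 + Y(-30, -5) = -25565 + (7 + 290*(-5) + 5*(-5)*(-30)) = -25565 + (7 - 1450 + 750) = -25565 - 693 = -26258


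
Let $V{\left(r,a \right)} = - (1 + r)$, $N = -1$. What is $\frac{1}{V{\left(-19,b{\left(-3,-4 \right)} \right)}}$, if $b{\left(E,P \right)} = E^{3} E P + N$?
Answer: $\frac{1}{18} \approx 0.055556$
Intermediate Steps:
$b{\left(E,P \right)} = -1 + P E^{4}$ ($b{\left(E,P \right)} = E^{3} E P - 1 = E^{4} P - 1 = P E^{4} - 1 = -1 + P E^{4}$)
$V{\left(r,a \right)} = -1 - r$
$\frac{1}{V{\left(-19,b{\left(-3,-4 \right)} \right)}} = \frac{1}{-1 - -19} = \frac{1}{-1 + 19} = \frac{1}{18}$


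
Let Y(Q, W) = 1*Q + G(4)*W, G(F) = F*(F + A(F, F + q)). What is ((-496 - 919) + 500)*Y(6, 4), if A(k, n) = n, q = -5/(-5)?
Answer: -137250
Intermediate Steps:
q = 1 (q = -5*(-⅕) = 1)
G(F) = F*(1 + 2*F) (G(F) = F*(F + (F + 1)) = F*(F + (1 + F)) = F*(1 + 2*F))
Y(Q, W) = Q + 36*W (Y(Q, W) = 1*Q + (4*(1 + 2*4))*W = Q + (4*(1 + 8))*W = Q + (4*9)*W = Q + 36*W)
((-496 - 919) + 500)*Y(6, 4) = ((-496 - 919) + 500)*(6 + 36*4) = (-1415 + 500)*(6 + 144) = -915*150 = -137250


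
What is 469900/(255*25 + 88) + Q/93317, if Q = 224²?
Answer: 6310563684/86158253 ≈ 73.244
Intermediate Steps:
Q = 50176
469900/(255*25 + 88) + Q/93317 = 469900/(255*25 + 88) + 50176/93317 = 469900/(6375 + 88) + 50176*(1/93317) = 469900/6463 + 7168/13331 = 6310563684/86158253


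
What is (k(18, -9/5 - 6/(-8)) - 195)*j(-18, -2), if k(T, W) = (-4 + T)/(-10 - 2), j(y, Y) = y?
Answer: 3531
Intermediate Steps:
k(T, W) = ⅓ - T/12 (k(T, W) = (-4 + T)/(-12) = (-4 + T)*(-1/12) = ⅓ - T/12)
(k(18, -9/5 - 6/(-8)) - 195)*j(-18, -2) = ((⅓ - 1/12*18) - 195)*(-18) = ((⅓ - 3/2) - 195)*(-18) = (-7/6 - 195)*(-18) = -1177/6*(-18) = 3531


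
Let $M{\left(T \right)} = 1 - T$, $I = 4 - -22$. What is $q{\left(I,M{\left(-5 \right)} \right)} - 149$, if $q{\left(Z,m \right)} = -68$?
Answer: $-217$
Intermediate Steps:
$I = 26$ ($I = 4 + 22 = 26$)
$q{\left(I,M{\left(-5 \right)} \right)} - 149 = -68 - 149 = -217$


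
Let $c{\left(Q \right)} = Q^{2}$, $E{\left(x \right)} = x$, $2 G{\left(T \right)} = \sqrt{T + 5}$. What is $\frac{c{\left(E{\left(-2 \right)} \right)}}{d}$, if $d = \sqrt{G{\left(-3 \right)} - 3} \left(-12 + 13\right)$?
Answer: $- \frac{4 i \sqrt{2}}{\sqrt{6 - \sqrt{2}}} \approx - 2.6416 i$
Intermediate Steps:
$G{\left(T \right)} = \frac{\sqrt{5 + T}}{2}$ ($G{\left(T \right)} = \frac{\sqrt{T + 5}}{2} = \frac{\sqrt{5 + T}}{2}$)
$d = \sqrt{-3 + \frac{\sqrt{2}}{2}}$ ($d = \sqrt{\frac{\sqrt{5 - 3}}{2} - 3} \left(-12 + 13\right) = \sqrt{\frac{\sqrt{2}}{2} - 3} \cdot 1 = \sqrt{-3 + \frac{\sqrt{2}}{2}} \cdot 1 = \sqrt{-3 + \frac{\sqrt{2}}{2}} \approx 1.5142 i$)
$\frac{c{\left(E{\left(-2 \right)} \right)}}{d} = \frac{\left(-2\right)^{2}}{\frac{1}{2} \sqrt{-12 + 2 \sqrt{2}}} = 4 \frac{2}{\sqrt{-12 + 2 \sqrt{2}}} = \frac{8}{\sqrt{-12 + 2 \sqrt{2}}}$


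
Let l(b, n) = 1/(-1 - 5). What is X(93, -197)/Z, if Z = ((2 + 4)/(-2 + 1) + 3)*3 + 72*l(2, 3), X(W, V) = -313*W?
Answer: 9703/7 ≈ 1386.1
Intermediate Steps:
l(b, n) = -1/6 (l(b, n) = 1/(-6) = -1/6)
Z = -21 (Z = ((2 + 4)/(-2 + 1) + 3)*3 + 72*(-1/6) = (6/(-1) + 3)*3 - 12 = (6*(-1) + 3)*3 - 12 = (-6 + 3)*3 - 12 = -3*3 - 12 = -9 - 12 = -21)
X(93, -197)/Z = -313*93/(-21) = -29109*(-1/21) = 9703/7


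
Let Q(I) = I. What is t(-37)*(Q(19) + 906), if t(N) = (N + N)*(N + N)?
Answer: 5065300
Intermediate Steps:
t(N) = 4*N² (t(N) = (2*N)*(2*N) = 4*N²)
t(-37)*(Q(19) + 906) = (4*(-37)²)*(19 + 906) = (4*1369)*925 = 5476*925 = 5065300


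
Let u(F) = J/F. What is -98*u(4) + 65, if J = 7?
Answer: -213/2 ≈ -106.50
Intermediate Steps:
u(F) = 7/F
-98*u(4) + 65 = -686/4 + 65 = -98*7/4 + 65 = -343/2 + 65 = -213/2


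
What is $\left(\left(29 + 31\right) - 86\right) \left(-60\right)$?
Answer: $1560$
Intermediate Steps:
$\left(\left(29 + 31\right) - 86\right) \left(-60\right) = \left(60 - 86\right) \left(-60\right) = \left(-26\right) \left(-60\right) = 1560$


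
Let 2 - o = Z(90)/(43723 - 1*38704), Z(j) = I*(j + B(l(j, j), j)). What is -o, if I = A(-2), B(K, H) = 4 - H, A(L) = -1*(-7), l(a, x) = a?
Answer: -1430/717 ≈ -1.9944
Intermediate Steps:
A(L) = 7
I = 7
Z(j) = 28 (Z(j) = 7*(j + (4 - j)) = 7*4 = 28)
o = 1430/717 (o = 2 - 28/(43723 - 1*38704) = 2 - 28/(43723 - 38704) = 2 - 28/5019 = 2 - 1*4/717 = 2 - 4/717 = 1430/717 ≈ 1.9944)
-o = -1*1430/717 = -1430/717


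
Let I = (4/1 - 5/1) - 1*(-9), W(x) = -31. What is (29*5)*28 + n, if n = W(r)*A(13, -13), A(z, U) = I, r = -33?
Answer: 3812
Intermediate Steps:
I = 8 (I = (4*1 - 5*1) + 9 = (4 - 5) + 9 = -1 + 9 = 8)
A(z, U) = 8
n = -248 (n = -31*8 = -248)
(29*5)*28 + n = (29*5)*28 - 248 = 145*28 - 248 = 4060 - 248 = 3812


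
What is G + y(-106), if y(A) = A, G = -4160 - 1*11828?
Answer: -16094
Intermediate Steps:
G = -15988 (G = -4160 - 11828 = -15988)
G + y(-106) = -15988 - 106 = -16094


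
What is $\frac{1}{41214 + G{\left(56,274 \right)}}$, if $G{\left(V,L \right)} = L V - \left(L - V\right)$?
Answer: $\frac{1}{56340} \approx 1.7749 \cdot 10^{-5}$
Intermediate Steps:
$G{\left(V,L \right)} = V - L + L V$
$\frac{1}{41214 + G{\left(56,274 \right)}} = \frac{1}{41214 + \left(56 - 274 + 274 \cdot 56\right)} = \frac{1}{41214 + \left(56 - 274 + 15344\right)} = \frac{1}{41214 + 15126} = \frac{1}{56340}$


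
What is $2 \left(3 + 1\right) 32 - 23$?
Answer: $233$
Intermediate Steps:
$2 \left(3 + 1\right) 32 - 23 = 2 \cdot 4 \cdot 32 - 23 = 8 \cdot 32 - 23 = 256 - 23 = 233$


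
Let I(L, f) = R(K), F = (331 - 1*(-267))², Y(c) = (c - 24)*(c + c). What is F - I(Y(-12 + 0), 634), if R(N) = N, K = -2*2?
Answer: 357608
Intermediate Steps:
K = -4
Y(c) = 2*c*(-24 + c) (Y(c) = (-24 + c)*(2*c) = 2*c*(-24 + c))
F = 357604 (F = (331 + 267)² = 598² = 357604)
I(L, f) = -4
F - I(Y(-12 + 0), 634) = 357604 - 1*(-4) = 357604 + 4 = 357608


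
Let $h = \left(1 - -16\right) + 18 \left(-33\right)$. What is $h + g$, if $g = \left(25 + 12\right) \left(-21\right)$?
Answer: $-1354$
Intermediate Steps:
$h = -577$ ($h = \left(1 + 16\right) - 594 = 17 - 594 = -577$)
$g = -777$ ($g = 37 \left(-21\right) = -777$)
$h + g = -577 - 777 = -1354$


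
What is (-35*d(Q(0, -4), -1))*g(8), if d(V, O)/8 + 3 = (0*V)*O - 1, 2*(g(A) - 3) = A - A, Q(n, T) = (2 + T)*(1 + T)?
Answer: 3360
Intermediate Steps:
Q(n, T) = (1 + T)*(2 + T)
g(A) = 3 (g(A) = 3 + (A - A)/2 = 3 + (½)*0 = 3 + 0 = 3)
d(V, O) = -32 (d(V, O) = -24 + 8*((0*V)*O - 1) = -24 + 8*(0*O - 1) = -24 + 8*(0 - 1) = -24 + 8*(-1) = -24 - 8 = -32)
(-35*d(Q(0, -4), -1))*g(8) = -35*(-32)*3 = 1120*3 = 3360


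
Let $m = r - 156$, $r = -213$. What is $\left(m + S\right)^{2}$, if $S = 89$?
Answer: $78400$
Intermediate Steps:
$m = -369$ ($m = -213 - 156 = -369$)
$\left(m + S\right)^{2} = \left(-369 + 89\right)^{2} = \left(-280\right)^{2} = 78400$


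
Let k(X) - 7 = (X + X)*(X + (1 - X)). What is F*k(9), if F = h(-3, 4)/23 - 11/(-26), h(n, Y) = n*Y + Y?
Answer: 1125/598 ≈ 1.8813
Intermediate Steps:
h(n, Y) = Y + Y*n (h(n, Y) = Y*n + Y = Y + Y*n)
k(X) = 7 + 2*X (k(X) = 7 + (X + X)*(X + (1 - X)) = 7 + (2*X)*1 = 7 + 2*X)
F = 45/598 (F = (4*(1 - 3))/23 - 11/(-26) = (4*(-2))*(1/23) - 11*(-1/26) = -8*1/23 + 11/26 = -8/23 + 11/26 = 45/598 ≈ 0.075251)
F*k(9) = 45*(7 + 2*9)/598 = 45*(7 + 18)/598 = (45/598)*25 = 1125/598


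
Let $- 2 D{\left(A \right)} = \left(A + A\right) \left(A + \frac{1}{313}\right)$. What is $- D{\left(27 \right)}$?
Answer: $\frac{228204}{313} \approx 729.09$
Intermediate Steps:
$D{\left(A \right)} = - A \left(\frac{1}{313} + A\right)$ ($D{\left(A \right)} = - \frac{\left(A + A\right) \left(A + \frac{1}{313}\right)}{2} = - \frac{2 A \left(A + \frac{1}{313}\right)}{2} = - \frac{2 A \left(\frac{1}{313} + A\right)}{2} = - A \left(\frac{1}{313} + A\right)$)
$- D{\left(27 \right)} = - \left(-1\right) 27 \left(\frac{1}{313} + 27\right) = - \frac{\left(-1\right) 27 \cdot 8452}{313} = \left(-1\right) \left(- \frac{228204}{313}\right) = \frac{228204}{313}$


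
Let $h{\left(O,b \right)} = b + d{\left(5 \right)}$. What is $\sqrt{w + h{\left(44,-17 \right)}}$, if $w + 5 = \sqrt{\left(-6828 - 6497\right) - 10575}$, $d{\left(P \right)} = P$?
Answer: $\sqrt{-17 + 10 i \sqrt{239}} \approx 8.3225 + 9.2878 i$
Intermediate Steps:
$h{\left(O,b \right)} = 5 + b$ ($h{\left(O,b \right)} = b + 5 = 5 + b$)
$w = -5 + 10 i \sqrt{239}$ ($w = -5 + \sqrt{\left(-6828 - 6497\right) - 10575} = -5 + \sqrt{-13325 - 10575} = -5 + \sqrt{-23900} = -5 + 10 i \sqrt{239} \approx -5.0 + 154.6 i$)
$\sqrt{w + h{\left(44,-17 \right)}} = \sqrt{\left(-5 + 10 i \sqrt{239}\right) + \left(5 - 17\right)} = \sqrt{\left(-5 + 10 i \sqrt{239}\right) - 12} = \sqrt{-17 + 10 i \sqrt{239}}$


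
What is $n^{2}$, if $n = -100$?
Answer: $10000$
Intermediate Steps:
$n^{2} = \left(-100\right)^{2} = 10000$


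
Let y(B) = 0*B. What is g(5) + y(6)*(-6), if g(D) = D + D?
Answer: 10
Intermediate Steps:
y(B) = 0
g(D) = 2*D
g(5) + y(6)*(-6) = 2*5 + 0*(-6) = 10 + 0 = 10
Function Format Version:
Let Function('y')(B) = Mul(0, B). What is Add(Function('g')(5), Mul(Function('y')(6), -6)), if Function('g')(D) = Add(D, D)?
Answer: 10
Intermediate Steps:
Function('y')(B) = 0
Function('g')(D) = Mul(2, D)
Add(Function('g')(5), Mul(Function('y')(6), -6)) = Add(Mul(2, 5), Mul(0, -6)) = Add(10, 0) = 10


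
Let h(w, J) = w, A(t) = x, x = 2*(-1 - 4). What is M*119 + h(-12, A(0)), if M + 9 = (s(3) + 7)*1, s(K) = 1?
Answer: -131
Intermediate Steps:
x = -10 (x = 2*(-5) = -10)
A(t) = -10
M = -1 (M = -9 + (1 + 7)*1 = -9 + 8*1 = -9 + 8 = -1)
M*119 + h(-12, A(0)) = -1*119 - 12 = -119 - 12 = -131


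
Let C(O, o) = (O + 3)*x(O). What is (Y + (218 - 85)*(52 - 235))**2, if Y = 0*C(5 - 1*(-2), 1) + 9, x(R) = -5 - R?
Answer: 591948900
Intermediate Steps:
C(O, o) = (-5 - O)*(3 + O) (C(O, o) = (O + 3)*(-5 - O) = (3 + O)*(-5 - O) = (-5 - O)*(3 + O))
Y = 9 (Y = 0*(-(3 + (5 - 1*(-2)))*(5 + (5 - 1*(-2)))) + 9 = 0*(-(3 + (5 + 2))*(5 + (5 + 2))) + 9 = 0*(-(3 + 7)*(5 + 7)) + 9 = 0*(-1*10*12) + 9 = 0*(-120) + 9 = 0 + 9 = 9)
(Y + (218 - 85)*(52 - 235))**2 = (9 + (218 - 85)*(52 - 235))**2 = (9 + 133*(-183))**2 = (9 - 24339)**2 = (-24330)**2 = 591948900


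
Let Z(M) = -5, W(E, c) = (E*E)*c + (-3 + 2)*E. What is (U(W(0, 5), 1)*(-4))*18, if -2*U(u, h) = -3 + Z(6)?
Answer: -288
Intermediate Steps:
W(E, c) = -E + c*E² (W(E, c) = E²*c - E = c*E² - E = -E + c*E²)
U(u, h) = 4 (U(u, h) = -(-3 - 5)/2 = -½*(-8) = 4)
(U(W(0, 5), 1)*(-4))*18 = (4*(-4))*18 = -16*18 = -288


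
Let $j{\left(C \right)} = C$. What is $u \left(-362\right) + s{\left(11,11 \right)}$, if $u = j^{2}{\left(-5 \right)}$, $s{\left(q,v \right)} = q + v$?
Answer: $-9028$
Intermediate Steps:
$u = 25$ ($u = \left(-5\right)^{2} = 25$)
$u \left(-362\right) + s{\left(11,11 \right)} = 25 \left(-362\right) + \left(11 + 11\right) = -9050 + 22 = -9028$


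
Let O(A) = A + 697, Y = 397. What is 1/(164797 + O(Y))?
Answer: 1/165891 ≈ 6.0281e-6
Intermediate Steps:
O(A) = 697 + A
1/(164797 + O(Y)) = 1/(164797 + (697 + 397)) = 1/(164797 + 1094) = 1/165891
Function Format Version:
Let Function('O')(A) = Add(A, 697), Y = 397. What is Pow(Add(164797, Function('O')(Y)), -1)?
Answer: Rational(1, 165891) ≈ 6.0281e-6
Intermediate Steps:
Function('O')(A) = Add(697, A)
Pow(Add(164797, Function('O')(Y)), -1) = Pow(Add(164797, Add(697, 397)), -1) = Pow(Add(164797, 1094), -1) = Pow(165891, -1) = Rational(1, 165891)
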